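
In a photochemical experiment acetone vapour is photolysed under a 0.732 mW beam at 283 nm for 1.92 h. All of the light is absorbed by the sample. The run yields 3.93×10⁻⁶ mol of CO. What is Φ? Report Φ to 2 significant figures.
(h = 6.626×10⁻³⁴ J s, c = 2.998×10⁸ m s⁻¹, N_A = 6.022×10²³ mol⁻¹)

Φ = 0.33

Photon energy at 283 nm: hc/λ = (6.626×10⁻³⁴)(2.998×10⁸)/(283×10⁻⁹) = 7.019×10⁻¹⁹ J.
Energy delivered: (0.732 mW)(6912 s) = 5.060 J.
Photons incident: 5.060 / 7.019×10⁻¹⁹ = 7.209×10¹⁸, i.e. 7.209×10¹⁸/6.022×10²³ = 1.197×10⁻⁵ mol.
Φ = 3.93×10⁻⁶ mol / 1.197×10⁻⁵ mol photons = 0.33.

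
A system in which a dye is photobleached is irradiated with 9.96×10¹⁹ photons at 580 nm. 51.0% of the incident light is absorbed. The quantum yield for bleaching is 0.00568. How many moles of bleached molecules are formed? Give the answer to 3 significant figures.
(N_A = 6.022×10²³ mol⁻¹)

Moles of photons: 9.96×10¹⁹ / 6.022×10²³ = 1.654×10⁻⁴ mol.
Photons absorbed: 0.510 × 1.654×10⁻⁴ = 8.435×10⁻⁵ mol.
Product: Φ × n_abs = 0.00568 × 8.435×10⁻⁵ = 4.791×10⁻⁷ mol.

4.79×10⁻⁷ mol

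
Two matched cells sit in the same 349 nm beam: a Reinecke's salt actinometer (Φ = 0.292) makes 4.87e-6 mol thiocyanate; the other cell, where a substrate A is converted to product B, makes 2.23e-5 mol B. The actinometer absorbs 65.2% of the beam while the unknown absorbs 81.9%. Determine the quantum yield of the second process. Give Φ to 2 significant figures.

Φ = 1.1

Photons absorbed by the actinometer: 4.87e-6 / 0.292 = 1.668e-5 mol.
Incident flux: 1.668e-5 / 0.652 = 2.558e-5 einstein.
Absorbed by unknown: 0.819 × 2.558e-5 = 2.095e-5 mol.
Φ(unknown) = 2.23e-5 / 2.095e-5 = 1.1.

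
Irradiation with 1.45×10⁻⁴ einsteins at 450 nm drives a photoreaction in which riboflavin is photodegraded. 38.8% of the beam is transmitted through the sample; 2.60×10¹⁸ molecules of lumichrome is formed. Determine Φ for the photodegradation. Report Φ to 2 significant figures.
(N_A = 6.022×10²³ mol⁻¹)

Product: 2.60×10¹⁸ / 6.022×10²³ = 4.318×10⁻⁶ mol.
Fraction absorbed: 1 − 38.8/100 = 0.6120.
Photons absorbed: 0.6120 × 1.45×10⁻⁴ = 8.874×10⁻⁵ mol.
Φ = 4.318×10⁻⁶ mol / 8.874×10⁻⁵ mol photons = 0.049.

Φ = 0.049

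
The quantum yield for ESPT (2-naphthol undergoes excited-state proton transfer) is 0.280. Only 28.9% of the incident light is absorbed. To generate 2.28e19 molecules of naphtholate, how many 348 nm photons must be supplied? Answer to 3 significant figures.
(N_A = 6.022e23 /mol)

Product: 2.28e19 / 6.022e23 = 3.786e-5 mol.
Photons that must be absorbed: 3.786e-5 / 0.280 = 1.352e-4 mol.
Incident photons needed: 1.352e-4 / 0.289 = 4.678e-4 mol.
Photon count: 4.678e-4 × 6.022e23 = 2.82e20.

2.82e20 photons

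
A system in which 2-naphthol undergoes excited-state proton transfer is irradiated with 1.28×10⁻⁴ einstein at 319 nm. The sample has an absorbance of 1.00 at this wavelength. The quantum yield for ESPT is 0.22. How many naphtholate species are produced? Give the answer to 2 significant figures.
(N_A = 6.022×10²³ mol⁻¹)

Fraction absorbed: 1 − 10^(−1.00) = 0.9000.
Photons absorbed: 0.9000 × 1.28×10⁻⁴ = 1.152×10⁻⁴ mol.
Product: Φ × n_abs = 0.22 × 1.152×10⁻⁴ = 2.534×10⁻⁵ mol.
As a count: 2.534×10⁻⁵ × 6.022×10²³ = 1.5×10¹⁹.

1.5×10¹⁹ species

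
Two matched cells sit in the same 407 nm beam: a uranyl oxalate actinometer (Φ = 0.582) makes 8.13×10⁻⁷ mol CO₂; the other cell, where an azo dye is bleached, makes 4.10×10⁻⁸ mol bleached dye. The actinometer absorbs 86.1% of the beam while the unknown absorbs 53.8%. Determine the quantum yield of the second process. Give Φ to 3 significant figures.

Φ = 0.0470

Photons absorbed by the actinometer: 8.13×10⁻⁷ / 0.582 = 1.397×10⁻⁶ mol.
Incident flux: 1.397×10⁻⁶ / 0.861 = 1.623×10⁻⁶ einstein.
Absorbed by unknown: 0.538 × 1.623×10⁻⁶ = 8.732×10⁻⁷ mol.
Φ(unknown) = 4.10×10⁻⁸ / 8.732×10⁻⁷ = 0.0470.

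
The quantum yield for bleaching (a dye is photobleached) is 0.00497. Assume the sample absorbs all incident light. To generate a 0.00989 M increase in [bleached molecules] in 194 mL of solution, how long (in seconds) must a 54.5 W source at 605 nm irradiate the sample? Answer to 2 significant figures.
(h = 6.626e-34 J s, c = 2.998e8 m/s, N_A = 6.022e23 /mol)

Product: (0.00989 M)(0.194 L) = 0.001919 mol.
Photons that must be absorbed: 0.001919 / 0.00497 = 0.3861 mol.
Photon energy: hc/λ = 3.283e-19 J; per mole, 1.977e5 J mol⁻¹.
Energy required: 0.3861 × 1.977e5 = 7.633e4 J.
Time: 7.633e4 J / 54.5 W = 1400 s.

t ≈ 1400 s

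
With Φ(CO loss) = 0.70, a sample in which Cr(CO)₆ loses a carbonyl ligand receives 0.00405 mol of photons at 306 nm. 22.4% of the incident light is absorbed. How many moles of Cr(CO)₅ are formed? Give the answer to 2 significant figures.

6.4×10⁻⁴ mol

Photons absorbed: 0.224 × 0.00405 = 9.072×10⁻⁴ mol.
Product: Φ × n_abs = 0.70 × 9.072×10⁻⁴ = 6.350×10⁻⁴ mol.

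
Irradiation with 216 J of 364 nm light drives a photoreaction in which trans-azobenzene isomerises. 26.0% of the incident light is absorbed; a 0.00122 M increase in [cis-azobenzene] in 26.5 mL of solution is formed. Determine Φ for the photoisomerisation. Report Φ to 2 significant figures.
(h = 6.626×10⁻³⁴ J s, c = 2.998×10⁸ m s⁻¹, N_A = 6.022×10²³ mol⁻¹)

Product: (0.00122 M)(0.0265 L) = 3.233×10⁻⁵ mol.
Photon energy at 364 nm: hc/λ = (6.626×10⁻³⁴)(2.998×10⁸)/(364×10⁻⁹) = 5.457×10⁻¹⁹ J.
Photons incident: 216 / 5.457×10⁻¹⁹ = 3.958×10²⁰, i.e. 3.958×10²⁰/6.022×10²³ = 6.573×10⁻⁴ mol.
Photons absorbed: 0.260 × 6.573×10⁻⁴ = 1.709×10⁻⁴ mol.
Φ = 3.233×10⁻⁵ mol / 1.709×10⁻⁴ mol photons = 0.19.

Φ = 0.19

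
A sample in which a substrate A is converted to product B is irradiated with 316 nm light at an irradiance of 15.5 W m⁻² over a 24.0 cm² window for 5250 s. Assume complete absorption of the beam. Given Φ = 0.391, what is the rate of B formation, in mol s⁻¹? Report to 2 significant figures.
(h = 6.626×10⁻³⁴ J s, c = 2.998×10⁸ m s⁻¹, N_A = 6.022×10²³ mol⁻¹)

Photon energy at 316 nm: hc/λ = (6.626×10⁻³⁴)(2.998×10⁸)/(316×10⁻⁹) = 6.286×10⁻¹⁹ J.
Energy delivered: (15.5 W m⁻²)(24.0×10⁻⁴ m²)(5250 s) = 195.3 J.
Photons incident: 195.3 / 6.286×10⁻¹⁹ = 3.107×10²⁰, i.e. 3.107×10²⁰/6.022×10²³ = 5.159×10⁻⁴ mol.
Product formed: 0.391 × 5.159×10⁻⁴ = 2.017×10⁻⁴ mol.
Rate: 2.017×10⁻⁴ / 5250 s = 3.8×10⁻⁸ mol s⁻¹.

3.8×10⁻⁸ mol s⁻¹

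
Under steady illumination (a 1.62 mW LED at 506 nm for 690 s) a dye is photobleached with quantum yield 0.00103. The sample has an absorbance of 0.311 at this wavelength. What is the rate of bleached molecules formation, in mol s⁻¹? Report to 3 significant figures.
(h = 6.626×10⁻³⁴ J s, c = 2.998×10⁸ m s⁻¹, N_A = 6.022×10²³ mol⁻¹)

3.61×10⁻¹² mol s⁻¹

Photon energy at 506 nm: hc/λ = (6.626×10⁻³⁴)(2.998×10⁸)/(506×10⁻⁹) = 3.926×10⁻¹⁹ J.
Energy delivered: (1.62 mW)(690 s) = 1.118 J.
Photons incident: 1.118 / 3.926×10⁻¹⁹ = 2.848×10¹⁸, i.e. 2.848×10¹⁸/6.022×10²³ = 4.729×10⁻⁶ mol.
Fraction absorbed: 1 − 10^(−0.311) = 0.5113.
Photons absorbed: 0.5113 × 4.729×10⁻⁶ = 2.418×10⁻⁶ mol.
Product formed: 0.00103 × 2.418×10⁻⁶ = 2.491×10⁻⁹ mol.
Rate: 2.491×10⁻⁹ / 690 s = 3.61×10⁻¹² mol s⁻¹.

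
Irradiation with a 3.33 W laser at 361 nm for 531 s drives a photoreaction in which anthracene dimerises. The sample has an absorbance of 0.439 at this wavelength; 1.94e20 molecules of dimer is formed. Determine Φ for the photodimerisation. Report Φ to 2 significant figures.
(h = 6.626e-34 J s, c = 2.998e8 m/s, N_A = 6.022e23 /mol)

Product: 1.94e20 / 6.022e23 = 3.222e-4 mol.
Photon energy at 361 nm: hc/λ = (6.626e-34)(2.998e8)/(361e-9) = 5.503e-19 J.
Energy delivered: (3.33 W)(531 s) = 1768 J.
Photons incident: 1768 / 5.503e-19 = 3.213e21, i.e. 3.213e21/6.022e23 = 0.005335 mol.
Fraction absorbed: 1 − 10^(−0.439) = 0.6361.
Photons absorbed: 0.6361 × 0.005335 = 0.003394 mol.
Φ = 3.222e-4 mol / 0.003394 mol photons = 0.095.

Φ = 0.095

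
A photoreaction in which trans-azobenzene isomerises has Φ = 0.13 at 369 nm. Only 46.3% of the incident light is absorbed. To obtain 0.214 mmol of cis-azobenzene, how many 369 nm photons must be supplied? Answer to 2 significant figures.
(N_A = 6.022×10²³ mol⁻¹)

2.1×10²¹ photons

Product: 0.214 mmol = 2.14×10⁻⁴ mol.
Photons that must be absorbed: 2.14×10⁻⁴ / 0.13 = 0.001646 mol.
Incident photons needed: 0.001646 / 0.463 = 0.003555 mol.
Photon count: 0.003555 × 6.022×10²³ = 2.1×10²¹.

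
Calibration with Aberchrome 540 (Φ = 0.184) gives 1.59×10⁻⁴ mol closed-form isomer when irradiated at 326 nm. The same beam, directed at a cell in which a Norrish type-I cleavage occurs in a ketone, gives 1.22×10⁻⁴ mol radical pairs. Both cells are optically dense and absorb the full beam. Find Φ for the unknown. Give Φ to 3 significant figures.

Photons absorbed by the actinometer: 1.59×10⁻⁴ / 0.184 = 8.641×10⁻⁴ mol.
Φ(unknown) = 1.22×10⁻⁴ / 8.641×10⁻⁴ = 0.141.

Φ = 0.141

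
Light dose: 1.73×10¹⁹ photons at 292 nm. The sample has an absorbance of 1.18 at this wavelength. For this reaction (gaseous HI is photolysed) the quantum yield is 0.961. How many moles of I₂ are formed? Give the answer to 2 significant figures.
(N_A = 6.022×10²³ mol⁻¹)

2.6×10⁻⁵ mol

Moles of photons: 1.73×10¹⁹ / 6.022×10²³ = 2.873×10⁻⁵ mol.
Fraction absorbed: 1 − 10^(−1.18) = 0.9339.
Photons absorbed: 0.9339 × 2.873×10⁻⁵ = 2.683×10⁻⁵ mol.
Product: Φ × n_abs = 0.961 × 2.683×10⁻⁵ = 2.578×10⁻⁵ mol.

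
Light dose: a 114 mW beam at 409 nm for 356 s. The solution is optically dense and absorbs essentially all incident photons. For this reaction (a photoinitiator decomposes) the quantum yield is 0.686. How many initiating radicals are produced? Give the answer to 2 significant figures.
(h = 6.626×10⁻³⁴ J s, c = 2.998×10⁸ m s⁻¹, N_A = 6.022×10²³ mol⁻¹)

5.7×10¹⁹ initiating radicals

Photon energy at 409 nm: hc/λ = (6.626×10⁻³⁴)(2.998×10⁸)/(409×10⁻⁹) = 4.857×10⁻¹⁹ J.
Energy delivered: (114 mW)(356 s) = 40.58 J.
Photons incident: 40.58 / 4.857×10⁻¹⁹ = 8.355×10¹⁹, i.e. 8.355×10¹⁹/6.022×10²³ = 1.387×10⁻⁴ mol.
Product: Φ × n_abs = 0.686 × 1.387×10⁻⁴ = 9.515×10⁻⁵ mol.
As a count: 9.515×10⁻⁵ × 6.022×10²³ = 5.7×10¹⁹.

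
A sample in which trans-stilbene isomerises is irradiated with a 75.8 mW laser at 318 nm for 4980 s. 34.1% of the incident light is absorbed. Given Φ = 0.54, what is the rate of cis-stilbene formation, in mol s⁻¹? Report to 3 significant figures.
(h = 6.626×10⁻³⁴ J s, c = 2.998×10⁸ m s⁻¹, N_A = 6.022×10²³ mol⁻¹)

Photon energy at 318 nm: hc/λ = (6.626×10⁻³⁴)(2.998×10⁸)/(318×10⁻⁹) = 6.247×10⁻¹⁹ J.
Energy delivered: (75.8 mW)(4980 s) = 377.5 J.
Photons incident: 377.5 / 6.247×10⁻¹⁹ = 6.043×10²⁰, i.e. 6.043×10²⁰/6.022×10²³ = 0.001003 mol.
Photons absorbed: 0.341 × 0.001003 = 3.420×10⁻⁴ mol.
Product formed: 0.54 × 3.420×10⁻⁴ = 1.847×10⁻⁴ mol.
Rate: 1.847×10⁻⁴ / 4980 s = 3.71×10⁻⁸ mol s⁻¹.

3.71×10⁻⁸ mol s⁻¹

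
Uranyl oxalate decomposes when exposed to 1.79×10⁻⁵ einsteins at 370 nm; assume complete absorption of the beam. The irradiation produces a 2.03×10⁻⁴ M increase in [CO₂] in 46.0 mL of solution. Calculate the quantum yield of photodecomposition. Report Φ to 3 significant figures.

Φ = 0.522

Product: (2.03×10⁻⁴ M)(0.046 L) = 9.338×10⁻⁶ mol.
Φ = 9.338×10⁻⁶ mol / 1.79×10⁻⁵ mol photons = 0.522.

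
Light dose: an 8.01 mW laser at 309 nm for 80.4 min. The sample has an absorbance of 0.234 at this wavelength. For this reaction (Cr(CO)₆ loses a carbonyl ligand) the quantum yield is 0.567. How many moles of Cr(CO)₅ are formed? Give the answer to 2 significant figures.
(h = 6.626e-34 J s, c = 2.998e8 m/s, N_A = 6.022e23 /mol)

Photon energy at 309 nm: hc/λ = (6.626e-34)(2.998e8)/(309e-9) = 6.429e-19 J.
Energy delivered: (8.01 mW)(4824 s) = 38.64 J.
Photons incident: 38.64 / 6.429e-19 = 6.010e19, i.e. 6.010e19/6.022e23 = 9.980e-5 mol.
Fraction absorbed: 1 − 10^(−0.234) = 0.4166.
Photons absorbed: 0.4166 × 9.980e-5 = 4.158e-5 mol.
Product: Φ × n_abs = 0.567 × 4.158e-5 = 2.358e-5 mol.

2.4e-5 mol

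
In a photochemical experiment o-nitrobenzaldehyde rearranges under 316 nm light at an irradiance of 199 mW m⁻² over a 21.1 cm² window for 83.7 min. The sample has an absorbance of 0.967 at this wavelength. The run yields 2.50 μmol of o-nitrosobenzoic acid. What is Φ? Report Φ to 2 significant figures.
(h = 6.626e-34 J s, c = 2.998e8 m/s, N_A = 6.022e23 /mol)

Product: 2.50 μmol = 2.50e-6 mol.
Photon energy at 316 nm: hc/λ = (6.626e-34)(2.998e8)/(316e-9) = 6.286e-19 J.
Energy delivered: (199 mW m⁻²)(21.1e-4 m²)(5022 s) = 2.109 J.
Photons incident: 2.109 / 6.286e-19 = 3.355e18, i.e. 3.355e18/6.022e23 = 5.571e-6 mol.
Fraction absorbed: 1 − 10^(−0.967) = 0.8921.
Photons absorbed: 0.8921 × 5.571e-6 = 4.970e-6 mol.
Φ = 2.50e-6 mol / 4.970e-6 mol photons = 0.50.

Φ = 0.50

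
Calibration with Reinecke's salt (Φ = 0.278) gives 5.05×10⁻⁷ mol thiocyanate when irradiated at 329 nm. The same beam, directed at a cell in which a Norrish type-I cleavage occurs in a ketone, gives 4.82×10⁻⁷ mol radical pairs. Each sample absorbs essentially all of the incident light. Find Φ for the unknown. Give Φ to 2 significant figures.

Φ = 0.27

Photons absorbed by the actinometer: 5.05×10⁻⁷ / 0.278 = 1.817×10⁻⁶ mol.
Φ(unknown) = 4.82×10⁻⁷ / 1.817×10⁻⁶ = 0.27.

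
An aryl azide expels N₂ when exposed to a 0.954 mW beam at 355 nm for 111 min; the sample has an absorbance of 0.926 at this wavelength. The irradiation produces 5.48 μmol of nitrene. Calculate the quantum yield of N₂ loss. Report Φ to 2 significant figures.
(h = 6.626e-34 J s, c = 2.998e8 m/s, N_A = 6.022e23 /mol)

Product: 5.48 μmol = 5.48e-6 mol.
Photon energy at 355 nm: hc/λ = (6.626e-34)(2.998e8)/(355e-9) = 5.596e-19 J.
Energy delivered: (0.954 mW)(6660 s) = 6.354 J.
Photons incident: 6.354 / 5.596e-19 = 1.135e19, i.e. 1.135e19/6.022e23 = 1.885e-5 mol.
Fraction absorbed: 1 − 10^(−0.926) = 0.8814.
Photons absorbed: 0.8814 × 1.885e-5 = 1.661e-5 mol.
Φ = 5.48e-6 mol / 1.661e-5 mol photons = 0.33.

Φ = 0.33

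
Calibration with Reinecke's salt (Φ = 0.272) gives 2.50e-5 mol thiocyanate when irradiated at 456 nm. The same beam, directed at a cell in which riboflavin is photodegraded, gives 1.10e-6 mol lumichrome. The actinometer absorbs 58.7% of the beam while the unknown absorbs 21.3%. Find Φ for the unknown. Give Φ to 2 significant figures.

Photons absorbed by the actinometer: 2.50e-5 / 0.272 = 9.191e-5 mol.
Incident flux: 9.191e-5 / 0.587 = 1.566e-4 einstein.
Absorbed by unknown: 0.213 × 1.566e-4 = 3.336e-5 mol.
Φ(unknown) = 1.10e-6 / 3.336e-5 = 0.033.

Φ = 0.033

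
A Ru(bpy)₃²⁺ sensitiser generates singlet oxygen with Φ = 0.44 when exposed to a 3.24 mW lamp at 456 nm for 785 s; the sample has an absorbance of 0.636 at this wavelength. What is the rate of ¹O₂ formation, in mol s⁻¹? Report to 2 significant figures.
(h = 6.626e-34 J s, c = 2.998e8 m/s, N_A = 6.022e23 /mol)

4.2e-9 mol s⁻¹

Photon energy at 456 nm: hc/λ = (6.626e-34)(2.998e8)/(456e-9) = 4.356e-19 J.
Energy delivered: (3.24 mW)(785 s) = 2.543 J.
Photons incident: 2.543 / 4.356e-19 = 5.838e18, i.e. 5.838e18/6.022e23 = 9.694e-6 mol.
Fraction absorbed: 1 − 10^(−0.636) = 0.7688.
Photons absorbed: 0.7688 × 9.694e-6 = 7.453e-6 mol.
Product formed: 0.44 × 7.453e-6 = 3.279e-6 mol.
Rate: 3.279e-6 / 785 s = 4.2e-9 mol s⁻¹.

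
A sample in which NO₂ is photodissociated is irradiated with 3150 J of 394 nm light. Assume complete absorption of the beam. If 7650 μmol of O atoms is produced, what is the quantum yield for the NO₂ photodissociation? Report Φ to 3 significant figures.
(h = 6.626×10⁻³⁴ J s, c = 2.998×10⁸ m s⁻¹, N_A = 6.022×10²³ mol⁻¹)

Φ = 0.737

Product: 7650 μmol = 0.00765 mol.
Photon energy at 394 nm: hc/λ = (6.626×10⁻³⁴)(2.998×10⁸)/(394×10⁻⁹) = 5.042×10⁻¹⁹ J.
Photons incident: 3150 / 5.042×10⁻¹⁹ = 6.248×10²¹, i.e. 6.248×10²¹/6.022×10²³ = 0.01038 mol.
Φ = 0.00765 mol / 0.01038 mol photons = 0.737.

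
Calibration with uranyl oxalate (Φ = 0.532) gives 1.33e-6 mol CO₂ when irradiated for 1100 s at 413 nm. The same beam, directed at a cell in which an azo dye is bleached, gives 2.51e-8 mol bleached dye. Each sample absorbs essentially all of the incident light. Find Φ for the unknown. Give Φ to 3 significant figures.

Φ = 0.0100

Photons absorbed by the actinometer: 1.33e-6 / 0.532 = 2.500e-6 mol.
Φ(unknown) = 2.51e-8 / 2.500e-6 = 0.0100.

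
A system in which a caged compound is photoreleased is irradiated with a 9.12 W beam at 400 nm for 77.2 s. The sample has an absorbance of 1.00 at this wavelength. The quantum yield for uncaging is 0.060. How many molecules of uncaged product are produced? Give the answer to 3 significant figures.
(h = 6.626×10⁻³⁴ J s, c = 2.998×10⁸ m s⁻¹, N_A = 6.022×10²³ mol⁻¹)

Photon energy at 400 nm: hc/λ = (6.626×10⁻³⁴)(2.998×10⁸)/(400×10⁻⁹) = 4.966×10⁻¹⁹ J.
Energy delivered: (9.12 W)(77.2 s) = 704.1 J.
Photons incident: 704.1 / 4.966×10⁻¹⁹ = 1.418×10²¹, i.e. 1.418×10²¹/6.022×10²³ = 0.002355 mol.
Fraction absorbed: 1 − 10^(−1.00) = 0.9000.
Photons absorbed: 0.9000 × 0.002355 = 0.002120 mol.
Product: Φ × n_abs = 0.060 × 0.002120 = 1.272×10⁻⁴ mol.
As a count: 1.272×10⁻⁴ × 6.022×10²³ = 7.66×10¹⁹.

7.66×10¹⁹ molecules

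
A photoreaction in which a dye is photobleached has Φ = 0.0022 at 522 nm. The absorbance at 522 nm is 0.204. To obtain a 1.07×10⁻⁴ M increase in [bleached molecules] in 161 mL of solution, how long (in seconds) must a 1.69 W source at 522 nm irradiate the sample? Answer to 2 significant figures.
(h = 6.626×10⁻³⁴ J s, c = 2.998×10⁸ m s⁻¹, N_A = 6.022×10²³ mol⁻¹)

Product: (1.07×10⁻⁴ M)(0.161 L) = 1.723×10⁻⁵ mol.
Photons that must be absorbed: 1.723×10⁻⁵ / 0.0022 = 0.007832 mol.
Fraction absorbed: 1 − 10^(−0.204) = 0.3748.
Incident photons needed: 0.007832 / 0.3748 = 0.02090 mol.
Photon energy: hc/λ = 3.806×10⁻¹⁹ J; per mole, 2.292×10⁵ J mol⁻¹.
Energy required: 0.02090 × 2.292×10⁵ = 4790 J.
Time: 4790 J / 1.69 W = 2800 s.

t ≈ 2800 s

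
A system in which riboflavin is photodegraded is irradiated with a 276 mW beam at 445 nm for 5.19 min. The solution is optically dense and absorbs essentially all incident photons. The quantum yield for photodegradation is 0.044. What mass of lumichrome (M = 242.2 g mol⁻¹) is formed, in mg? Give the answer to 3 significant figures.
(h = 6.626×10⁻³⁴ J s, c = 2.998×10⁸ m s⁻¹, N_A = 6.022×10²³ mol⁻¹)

3.41 mg

Photon energy at 445 nm: hc/λ = (6.626×10⁻³⁴)(2.998×10⁸)/(445×10⁻⁹) = 4.464×10⁻¹⁹ J.
Energy delivered: (276 mW)(311.4 s) = 85.95 J.
Photons incident: 85.95 / 4.464×10⁻¹⁹ = 1.925×10²⁰, i.e. 1.925×10²⁰/6.022×10²³ = 3.197×10⁻⁴ mol.
Product: Φ × n_abs = 0.044 × 3.197×10⁻⁴ = 1.407×10⁻⁵ mol.
Mass: 1.407×10⁻⁵ × 242.2 = 0.003408 g = 3.41 mg.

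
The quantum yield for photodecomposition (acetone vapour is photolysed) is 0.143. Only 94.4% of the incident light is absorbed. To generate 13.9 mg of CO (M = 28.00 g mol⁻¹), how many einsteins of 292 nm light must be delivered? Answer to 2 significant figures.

Product: 13.9 mg / 28.00 g mol⁻¹ = 4.964×10⁻⁴ mol.
Photons that must be absorbed: 4.964×10⁻⁴ / 0.143 = 0.003471 mol.
Incident photons needed: 0.003471 / 0.944 = 0.003677 mol.

0.0037 einstein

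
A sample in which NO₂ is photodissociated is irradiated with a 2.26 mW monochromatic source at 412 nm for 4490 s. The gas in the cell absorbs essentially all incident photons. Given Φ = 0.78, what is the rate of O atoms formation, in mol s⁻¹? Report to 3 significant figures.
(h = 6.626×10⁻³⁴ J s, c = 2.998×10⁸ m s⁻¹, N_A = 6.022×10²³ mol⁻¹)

Photon energy at 412 nm: hc/λ = (6.626×10⁻³⁴)(2.998×10⁸)/(412×10⁻⁹) = 4.822×10⁻¹⁹ J.
Energy delivered: (2.26 mW)(4490 s) = 10.15 J.
Photons incident: 10.15 / 4.822×10⁻¹⁹ = 2.105×10¹⁹, i.e. 2.105×10¹⁹/6.022×10²³ = 3.496×10⁻⁵ mol.
Product formed: 0.78 × 3.496×10⁻⁵ = 2.727×10⁻⁵ mol.
Rate: 2.727×10⁻⁵ / 4490 s = 6.07×10⁻⁹ mol s⁻¹.

6.07×10⁻⁹ mol s⁻¹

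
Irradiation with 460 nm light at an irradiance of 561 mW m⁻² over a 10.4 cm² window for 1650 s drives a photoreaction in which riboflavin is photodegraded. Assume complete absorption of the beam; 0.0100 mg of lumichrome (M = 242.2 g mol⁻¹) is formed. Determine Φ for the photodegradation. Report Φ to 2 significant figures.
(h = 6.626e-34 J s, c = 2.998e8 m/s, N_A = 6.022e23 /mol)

Φ = 0.011

Product: 0.0100 mg / 242.2 g mol⁻¹ = 4.129e-8 mol.
Photon energy at 460 nm: hc/λ = (6.626e-34)(2.998e8)/(460e-9) = 4.318e-19 J.
Energy delivered: (561 mW m⁻²)(10.4e-4 m²)(1650 s) = 0.9627 J.
Photons incident: 0.9627 / 4.318e-19 = 2.230e18, i.e. 2.230e18/6.022e23 = 3.703e-6 mol.
Φ = 4.129e-8 mol / 3.703e-6 mol photons = 0.011.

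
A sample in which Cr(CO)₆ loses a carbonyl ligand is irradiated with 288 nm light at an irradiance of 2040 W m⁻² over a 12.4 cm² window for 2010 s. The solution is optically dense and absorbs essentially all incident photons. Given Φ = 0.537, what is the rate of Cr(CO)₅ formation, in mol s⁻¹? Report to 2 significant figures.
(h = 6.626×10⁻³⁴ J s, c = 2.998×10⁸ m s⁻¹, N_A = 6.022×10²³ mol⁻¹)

3.3×10⁻⁶ mol s⁻¹

Photon energy at 288 nm: hc/λ = (6.626×10⁻³⁴)(2.998×10⁸)/(288×10⁻⁹) = 6.897×10⁻¹⁹ J.
Energy delivered: (2040 W m⁻²)(12.4×10⁻⁴ m²)(2010 s) = 5084 J.
Photons incident: 5084 / 6.897×10⁻¹⁹ = 7.371×10²¹, i.e. 7.371×10²¹/6.022×10²³ = 0.01224 mol.
Product formed: 0.537 × 0.01224 = 0.006573 mol.
Rate: 0.006573 / 2010 s = 3.3×10⁻⁶ mol s⁻¹.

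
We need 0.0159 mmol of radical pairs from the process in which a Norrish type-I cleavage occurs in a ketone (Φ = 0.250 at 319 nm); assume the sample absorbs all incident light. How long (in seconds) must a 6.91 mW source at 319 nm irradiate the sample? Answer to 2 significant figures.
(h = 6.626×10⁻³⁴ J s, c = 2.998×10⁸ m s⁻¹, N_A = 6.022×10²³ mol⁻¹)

Product: 0.0159 mmol = 1.59×10⁻⁵ mol.
Photons that must be absorbed: 1.59×10⁻⁵ / 0.250 = 6.360×10⁻⁵ mol.
Photon energy: hc/λ = 6.227×10⁻¹⁹ J; per mole, 3.750×10⁵ J mol⁻¹.
Energy required: 6.360×10⁻⁵ × 3.750×10⁵ = 23.85 J.
Time: 23.85 J / 0.00691 W = 3500 s.

t ≈ 3500 s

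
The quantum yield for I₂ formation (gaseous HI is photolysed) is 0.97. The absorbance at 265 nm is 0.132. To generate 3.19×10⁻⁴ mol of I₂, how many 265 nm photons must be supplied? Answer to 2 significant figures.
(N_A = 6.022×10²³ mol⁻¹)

7.6×10²⁰ photons

Photons that must be absorbed: 3.19×10⁻⁴ / 0.97 = 3.289×10⁻⁴ mol.
Fraction absorbed: 1 − 10^(−0.132) = 0.2621.
Incident photons needed: 3.289×10⁻⁴ / 0.2621 = 0.001255 mol.
Photon count: 0.001255 × 6.022×10²³ = 7.6×10²⁰.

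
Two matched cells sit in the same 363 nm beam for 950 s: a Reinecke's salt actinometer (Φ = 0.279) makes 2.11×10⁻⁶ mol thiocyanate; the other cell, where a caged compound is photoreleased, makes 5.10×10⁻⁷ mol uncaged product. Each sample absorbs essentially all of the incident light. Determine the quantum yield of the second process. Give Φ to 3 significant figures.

Photons absorbed by the actinometer: 2.11×10⁻⁶ / 0.279 = 7.563×10⁻⁶ mol.
Φ(unknown) = 5.10×10⁻⁷ / 7.563×10⁻⁶ = 0.0674.

Φ = 0.0674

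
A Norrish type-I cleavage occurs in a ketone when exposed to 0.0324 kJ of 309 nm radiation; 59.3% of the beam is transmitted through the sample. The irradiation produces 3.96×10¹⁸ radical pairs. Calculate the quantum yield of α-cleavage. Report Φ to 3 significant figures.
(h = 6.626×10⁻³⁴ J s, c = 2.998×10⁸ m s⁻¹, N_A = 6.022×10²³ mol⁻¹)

Product: 3.96×10¹⁸ / 6.022×10²³ = 6.576×10⁻⁶ mol.
Photon energy at 309 nm: hc/λ = (6.626×10⁻³⁴)(2.998×10⁸)/(309×10⁻⁹) = 6.429×10⁻¹⁹ J.
Incident energy: 0.0324 kJ = 32.4 J.
Photons incident: 32.4 / 6.429×10⁻¹⁹ = 5.040×10¹⁹, i.e. 5.040×10¹⁹/6.022×10²³ = 8.369×10⁻⁵ mol.
Fraction absorbed: 1 − 59.3/100 = 0.4070.
Photons absorbed: 0.4070 × 8.369×10⁻⁵ = 3.406×10⁻⁵ mol.
Φ = 6.576×10⁻⁶ mol / 3.406×10⁻⁵ mol photons = 0.193.

Φ = 0.193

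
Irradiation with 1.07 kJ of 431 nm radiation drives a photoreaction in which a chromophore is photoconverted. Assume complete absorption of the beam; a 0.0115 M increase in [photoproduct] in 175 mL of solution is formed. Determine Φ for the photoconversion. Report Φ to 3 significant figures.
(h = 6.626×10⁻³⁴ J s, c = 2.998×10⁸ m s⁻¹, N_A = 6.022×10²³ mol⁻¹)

Φ = 0.522

Product: (0.0115 M)(0.175 L) = 0.002013 mol.
Photon energy at 431 nm: hc/λ = (6.626×10⁻³⁴)(2.998×10⁸)/(431×10⁻⁹) = 4.609×10⁻¹⁹ J.
Incident energy: 1.07 kJ = 1070 J.
Photons incident: 1070 / 4.609×10⁻¹⁹ = 2.322×10²¹, i.e. 2.322×10²¹/6.022×10²³ = 0.003856 mol.
Φ = 0.002013 mol / 0.003856 mol photons = 0.522.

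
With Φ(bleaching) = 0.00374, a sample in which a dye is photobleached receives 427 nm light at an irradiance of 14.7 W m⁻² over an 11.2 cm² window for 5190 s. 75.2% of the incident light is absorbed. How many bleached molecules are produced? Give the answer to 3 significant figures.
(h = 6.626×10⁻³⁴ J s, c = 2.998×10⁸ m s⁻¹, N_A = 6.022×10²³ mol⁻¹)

5.17×10¹⁷ bleached molecules

Photon energy at 427 nm: hc/λ = (6.626×10⁻³⁴)(2.998×10⁸)/(427×10⁻⁹) = 4.652×10⁻¹⁹ J.
Energy delivered: (14.7 W m⁻²)(11.2×10⁻⁴ m²)(5190 s) = 85.45 J.
Photons incident: 85.45 / 4.652×10⁻¹⁹ = 1.837×10²⁰, i.e. 1.837×10²⁰/6.022×10²³ = 3.050×10⁻⁴ mol.
Photons absorbed: 0.752 × 3.050×10⁻⁴ = 2.294×10⁻⁴ mol.
Product: Φ × n_abs = 0.00374 × 2.294×10⁻⁴ = 8.580×10⁻⁷ mol.
As a count: 8.580×10⁻⁷ × 6.022×10²³ = 5.17×10¹⁷.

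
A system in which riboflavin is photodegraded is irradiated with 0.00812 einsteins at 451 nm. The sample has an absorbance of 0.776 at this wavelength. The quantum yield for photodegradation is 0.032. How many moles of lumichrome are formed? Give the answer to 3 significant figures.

2.16×10⁻⁴ mol

Fraction absorbed: 1 − 10^(−0.776) = 0.8325.
Photons absorbed: 0.8325 × 0.00812 = 0.006760 mol.
Product: Φ × n_abs = 0.032 × 0.006760 = 2.163×10⁻⁴ mol.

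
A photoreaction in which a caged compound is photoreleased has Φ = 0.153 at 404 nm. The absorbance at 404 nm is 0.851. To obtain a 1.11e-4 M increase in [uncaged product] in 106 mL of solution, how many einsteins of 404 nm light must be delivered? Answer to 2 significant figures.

Product: (1.11e-4 M)(0.106 L) = 1.177e-5 mol.
Photons that must be absorbed: 1.177e-5 / 0.153 = 7.693e-5 mol.
Fraction absorbed: 1 − 10^(−0.851) = 0.8591.
Incident photons needed: 7.693e-5 / 0.8591 = 8.955e-5 mol.

9.0e-5 einstein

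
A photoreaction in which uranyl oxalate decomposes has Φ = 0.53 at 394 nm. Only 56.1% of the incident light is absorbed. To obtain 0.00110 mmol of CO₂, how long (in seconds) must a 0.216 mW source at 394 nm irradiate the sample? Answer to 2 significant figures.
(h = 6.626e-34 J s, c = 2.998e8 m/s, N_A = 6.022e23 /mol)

t ≈ 5200 s

Product: 0.00110 mmol = 1.10e-6 mol.
Photons that must be absorbed: 1.10e-6 / 0.53 = 2.075e-6 mol.
Incident photons needed: 2.075e-6 / 0.561 = 3.699e-6 mol.
Photon energy: hc/λ = 5.042e-19 J; per mole, 3.036e5 J mol⁻¹.
Energy required: 3.699e-6 × 3.036e5 = 1.123 J.
Time: 1.123 J / 0.000216 W = 5200 s.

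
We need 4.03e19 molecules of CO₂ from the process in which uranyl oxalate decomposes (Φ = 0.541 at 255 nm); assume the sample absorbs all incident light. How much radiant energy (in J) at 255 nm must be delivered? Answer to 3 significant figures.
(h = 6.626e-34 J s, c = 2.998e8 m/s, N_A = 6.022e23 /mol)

Product: 4.03e19 / 6.022e23 = 6.692e-5 mol.
Photons that must be absorbed: 6.692e-5 / 0.541 = 1.237e-4 mol.
Photon energy: hc/λ = 7.790e-19 J; per mole, 4.691e5 J mol⁻¹.
Energy required: 1.237e-4 × 4.691e5 = 58.0 J.

58.0 J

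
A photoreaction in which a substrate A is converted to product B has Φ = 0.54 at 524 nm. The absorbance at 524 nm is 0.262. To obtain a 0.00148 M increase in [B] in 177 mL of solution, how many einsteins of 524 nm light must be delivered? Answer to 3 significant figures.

Product: (0.00148 M)(0.177 L) = 2.620e-4 mol.
Photons that must be absorbed: 2.620e-4 / 0.54 = 4.852e-4 mol.
Fraction absorbed: 1 − 10^(−0.262) = 0.4530.
Incident photons needed: 4.852e-4 / 0.4530 = 0.001071 mol.

0.00107 einstein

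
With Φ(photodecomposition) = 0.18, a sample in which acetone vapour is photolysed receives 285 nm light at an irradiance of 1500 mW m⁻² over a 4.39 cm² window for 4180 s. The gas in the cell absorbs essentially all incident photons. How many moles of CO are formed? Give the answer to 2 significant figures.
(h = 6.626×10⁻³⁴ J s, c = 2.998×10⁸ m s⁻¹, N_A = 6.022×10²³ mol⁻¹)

Photon energy at 285 nm: hc/λ = (6.626×10⁻³⁴)(2.998×10⁸)/(285×10⁻⁹) = 6.970×10⁻¹⁹ J.
Energy delivered: (1500 mW m⁻²)(4.39×10⁻⁴ m²)(4180 s) = 2.753 J.
Photons incident: 2.753 / 6.970×10⁻¹⁹ = 3.950×10¹⁸, i.e. 3.950×10¹⁸/6.022×10²³ = 6.559×10⁻⁶ mol.
Product: Φ × n_abs = 0.18 × 6.559×10⁻⁶ = 1.181×10⁻⁶ mol.

1.2×10⁻⁶ mol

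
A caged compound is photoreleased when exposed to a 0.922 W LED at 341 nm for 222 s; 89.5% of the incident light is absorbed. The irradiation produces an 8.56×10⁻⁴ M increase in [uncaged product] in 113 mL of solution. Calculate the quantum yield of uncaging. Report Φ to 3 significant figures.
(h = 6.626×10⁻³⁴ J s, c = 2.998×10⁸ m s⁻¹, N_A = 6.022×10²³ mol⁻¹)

Φ = 0.185

Product: (8.56×10⁻⁴ M)(0.113 L) = 9.673×10⁻⁵ mol.
Photon energy at 341 nm: hc/λ = (6.626×10⁻³⁴)(2.998×10⁸)/(341×10⁻⁹) = 5.825×10⁻¹⁹ J.
Energy delivered: (0.922 W)(222 s) = 204.7 J.
Photons incident: 204.7 / 5.825×10⁻¹⁹ = 3.514×10²⁰, i.e. 3.514×10²⁰/6.022×10²³ = 5.835×10⁻⁴ mol.
Photons absorbed: 0.895 × 5.835×10⁻⁴ = 5.222×10⁻⁴ mol.
Φ = 9.673×10⁻⁵ mol / 5.222×10⁻⁴ mol photons = 0.185.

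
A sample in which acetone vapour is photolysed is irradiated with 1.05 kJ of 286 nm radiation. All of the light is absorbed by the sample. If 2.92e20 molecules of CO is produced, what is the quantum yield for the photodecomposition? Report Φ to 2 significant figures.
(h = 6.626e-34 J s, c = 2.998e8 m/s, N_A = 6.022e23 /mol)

Product: 2.92e20 / 6.022e23 = 4.849e-4 mol.
Photon energy at 286 nm: hc/λ = (6.626e-34)(2.998e8)/(286e-9) = 6.946e-19 J.
Incident energy: 1.05 kJ = 1050 J.
Photons incident: 1050 / 6.946e-19 = 1.512e21, i.e. 1.512e21/6.022e23 = 0.002511 mol.
Φ = 4.849e-4 mol / 0.002511 mol photons = 0.19.

Φ = 0.19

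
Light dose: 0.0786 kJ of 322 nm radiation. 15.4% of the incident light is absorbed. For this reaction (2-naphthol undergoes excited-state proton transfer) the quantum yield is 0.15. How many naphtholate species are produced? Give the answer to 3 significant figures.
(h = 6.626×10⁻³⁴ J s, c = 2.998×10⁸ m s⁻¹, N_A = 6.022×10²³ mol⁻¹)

Photon energy at 322 nm: hc/λ = (6.626×10⁻³⁴)(2.998×10⁸)/(322×10⁻⁹) = 6.169×10⁻¹⁹ J.
Incident energy: 0.0786 kJ = 78.6 J.
Photons incident: 78.6 / 6.169×10⁻¹⁹ = 1.274×10²⁰, i.e. 1.274×10²⁰/6.022×10²³ = 2.116×10⁻⁴ mol.
Photons absorbed: 0.154 × 2.116×10⁻⁴ = 3.259×10⁻⁵ mol.
Product: Φ × n_abs = 0.15 × 3.259×10⁻⁵ = 4.889×10⁻⁶ mol.
As a count: 4.889×10⁻⁶ × 6.022×10²³ = 2.94×10¹⁸.

2.94×10¹⁸ species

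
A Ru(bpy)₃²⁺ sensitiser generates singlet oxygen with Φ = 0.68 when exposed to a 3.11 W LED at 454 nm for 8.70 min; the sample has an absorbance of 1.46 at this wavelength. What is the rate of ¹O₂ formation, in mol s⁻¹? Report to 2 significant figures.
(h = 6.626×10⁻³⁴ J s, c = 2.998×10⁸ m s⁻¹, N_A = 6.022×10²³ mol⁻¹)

7.7×10⁻⁶ mol s⁻¹

Photon energy at 454 nm: hc/λ = (6.626×10⁻³⁴)(2.998×10⁸)/(454×10⁻⁹) = 4.375×10⁻¹⁹ J.
Energy delivered: (3.11 W)(522 s) = 1623 J.
Photons incident: 1623 / 4.375×10⁻¹⁹ = 3.710×10²¹, i.e. 3.710×10²¹/6.022×10²³ = 0.006161 mol.
Fraction absorbed: 1 − 10^(−1.46) = 0.9653.
Photons absorbed: 0.9653 × 0.006161 = 0.005947 mol.
Product formed: 0.68 × 0.005947 = 0.004044 mol.
Rate: 0.004044 / 522 s = 7.7×10⁻⁶ mol s⁻¹.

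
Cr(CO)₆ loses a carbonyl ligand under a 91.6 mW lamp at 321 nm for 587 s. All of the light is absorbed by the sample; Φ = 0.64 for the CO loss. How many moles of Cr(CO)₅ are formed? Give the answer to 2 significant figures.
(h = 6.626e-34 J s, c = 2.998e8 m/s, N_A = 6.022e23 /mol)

9.2e-5 mol

Photon energy at 321 nm: hc/λ = (6.626e-34)(2.998e8)/(321e-9) = 6.188e-19 J.
Energy delivered: (91.6 mW)(587 s) = 53.77 J.
Photons incident: 53.77 / 6.188e-19 = 8.689e19, i.e. 8.689e19/6.022e23 = 1.443e-4 mol.
Product: Φ × n_abs = 0.64 × 1.443e-4 = 9.235e-5 mol.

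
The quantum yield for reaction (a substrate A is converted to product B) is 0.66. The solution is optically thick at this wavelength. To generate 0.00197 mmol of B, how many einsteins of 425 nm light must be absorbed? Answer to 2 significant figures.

Product: 0.00197 mmol = 1.97×10⁻⁶ mol.
Photons that must be absorbed: 1.97×10⁻⁶ / 0.66 = 2.985×10⁻⁶ mol.

3.0×10⁻⁶ einstein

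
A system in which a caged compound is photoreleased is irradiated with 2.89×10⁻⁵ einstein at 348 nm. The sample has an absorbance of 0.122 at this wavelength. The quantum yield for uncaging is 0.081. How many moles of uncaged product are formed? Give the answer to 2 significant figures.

Fraction absorbed: 1 − 10^(−0.122) = 0.2449.
Photons absorbed: 0.2449 × 2.89×10⁻⁵ = 7.078×10⁻⁶ mol.
Product: Φ × n_abs = 0.081 × 7.078×10⁻⁶ = 5.733×10⁻⁷ mol.

5.7×10⁻⁷ mol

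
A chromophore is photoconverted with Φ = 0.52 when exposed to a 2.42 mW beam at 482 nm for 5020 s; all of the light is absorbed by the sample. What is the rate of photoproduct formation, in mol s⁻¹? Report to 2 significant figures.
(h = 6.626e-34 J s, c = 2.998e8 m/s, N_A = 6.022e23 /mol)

Photon energy at 482 nm: hc/λ = (6.626e-34)(2.998e8)/(482e-9) = 4.121e-19 J.
Energy delivered: (2.42 mW)(5020 s) = 12.15 J.
Photons incident: 12.15 / 4.121e-19 = 2.948e19, i.e. 2.948e19/6.022e23 = 4.895e-5 mol.
Product formed: 0.52 × 4.895e-5 = 2.545e-5 mol.
Rate: 2.545e-5 / 5020 s = 5.1e-9 mol s⁻¹.

5.1e-9 mol s⁻¹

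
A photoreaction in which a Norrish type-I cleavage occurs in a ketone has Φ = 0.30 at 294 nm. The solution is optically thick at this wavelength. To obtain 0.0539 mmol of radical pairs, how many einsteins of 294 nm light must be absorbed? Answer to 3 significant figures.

1.80e-4 einstein

Product: 0.0539 mmol = 5.39e-5 mol.
Photons that must be absorbed: 5.39e-5 / 0.30 = 1.797e-4 mol.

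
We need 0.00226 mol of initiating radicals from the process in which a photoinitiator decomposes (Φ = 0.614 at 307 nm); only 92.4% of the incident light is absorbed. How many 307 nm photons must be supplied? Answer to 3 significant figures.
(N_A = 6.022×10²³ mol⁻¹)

2.40×10²¹ photons

Photons that must be absorbed: 0.00226 / 0.614 = 0.003681 mol.
Incident photons needed: 0.003681 / 0.924 = 0.003984 mol.
Photon count: 0.003984 × 6.022×10²³ = 2.40×10²¹.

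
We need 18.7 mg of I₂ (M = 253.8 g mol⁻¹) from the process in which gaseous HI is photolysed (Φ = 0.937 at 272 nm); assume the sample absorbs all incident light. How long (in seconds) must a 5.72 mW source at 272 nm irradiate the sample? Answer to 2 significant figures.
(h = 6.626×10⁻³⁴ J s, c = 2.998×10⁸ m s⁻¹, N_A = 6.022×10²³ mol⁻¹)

Product: 18.7 mg / 253.8 g mol⁻¹ = 7.368×10⁻⁵ mol.
Photons that must be absorbed: 7.368×10⁻⁵ / 0.937 = 7.863×10⁻⁵ mol.
Photon energy: hc/λ = 7.303×10⁻¹⁹ J; per mole, 4.398×10⁵ J mol⁻¹.
Energy required: 7.863×10⁻⁵ × 4.398×10⁵ = 34.58 J.
Time: 34.58 J / 0.00572 W = 6000 s.

t ≈ 6000 s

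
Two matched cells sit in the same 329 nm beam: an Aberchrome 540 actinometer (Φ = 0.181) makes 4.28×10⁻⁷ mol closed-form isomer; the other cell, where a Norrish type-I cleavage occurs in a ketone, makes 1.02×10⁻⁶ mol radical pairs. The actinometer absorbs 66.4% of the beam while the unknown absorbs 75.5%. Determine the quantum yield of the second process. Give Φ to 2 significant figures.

Photons absorbed by the actinometer: 4.28×10⁻⁷ / 0.181 = 2.365×10⁻⁶ mol.
Incident flux: 2.365×10⁻⁶ / 0.664 = 3.562×10⁻⁶ einstein.
Absorbed by unknown: 0.755 × 3.562×10⁻⁶ = 2.689×10⁻⁶ mol.
Φ(unknown) = 1.02×10⁻⁶ / 2.689×10⁻⁶ = 0.38.

Φ = 0.38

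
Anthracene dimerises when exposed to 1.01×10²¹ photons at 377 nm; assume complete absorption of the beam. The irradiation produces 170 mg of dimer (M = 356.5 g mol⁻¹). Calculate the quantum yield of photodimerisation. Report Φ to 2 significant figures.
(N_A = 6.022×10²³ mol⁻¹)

Φ = 0.28

Product: 170 mg / 356.5 g mol⁻¹ = 4.769×10⁻⁴ mol.
Moles of photons: 1.01×10²¹ / 6.022×10²³ = 0.001677 mol.
Φ = 4.769×10⁻⁴ mol / 0.001677 mol photons = 0.28.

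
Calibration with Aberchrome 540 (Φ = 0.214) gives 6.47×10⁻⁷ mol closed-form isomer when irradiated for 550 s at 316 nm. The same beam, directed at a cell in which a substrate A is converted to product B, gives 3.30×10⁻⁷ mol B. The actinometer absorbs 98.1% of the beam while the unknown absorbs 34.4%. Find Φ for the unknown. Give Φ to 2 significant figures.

Φ = 0.31

Photons absorbed by the actinometer: 6.47×10⁻⁷ / 0.214 = 3.023×10⁻⁶ mol.
Incident flux: 3.023×10⁻⁶ / 0.981 = 3.082×10⁻⁶ einstein.
Absorbed by unknown: 0.344 × 3.082×10⁻⁶ = 1.060×10⁻⁶ mol.
Φ(unknown) = 3.30×10⁻⁷ / 1.060×10⁻⁶ = 0.31.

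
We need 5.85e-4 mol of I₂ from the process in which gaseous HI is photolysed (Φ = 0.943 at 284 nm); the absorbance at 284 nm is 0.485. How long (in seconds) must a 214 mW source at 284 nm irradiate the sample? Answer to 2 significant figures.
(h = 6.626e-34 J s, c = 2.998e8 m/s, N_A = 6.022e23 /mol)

Photons that must be absorbed: 5.85e-4 / 0.943 = 6.204e-4 mol.
Fraction absorbed: 1 − 10^(−0.485) = 0.6727.
Incident photons needed: 6.204e-4 / 0.6727 = 9.223e-4 mol.
Photon energy: hc/λ = 6.995e-19 J; per mole, 4.212e5 J mol⁻¹.
Energy required: 9.223e-4 × 4.212e5 = 388.5 J.
Time: 388.5 J / 0.214 W = 1800 s.

t ≈ 1800 s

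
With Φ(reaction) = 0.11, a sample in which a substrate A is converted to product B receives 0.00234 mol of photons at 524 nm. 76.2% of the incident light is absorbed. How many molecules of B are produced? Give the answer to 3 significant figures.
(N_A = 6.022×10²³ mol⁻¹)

1.18×10²⁰ molecules

Photons absorbed: 0.762 × 0.00234 = 0.001783 mol.
Product: Φ × n_abs = 0.11 × 0.001783 = 1.961×10⁻⁴ mol.
As a count: 1.961×10⁻⁴ × 6.022×10²³ = 1.18×10²⁰.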